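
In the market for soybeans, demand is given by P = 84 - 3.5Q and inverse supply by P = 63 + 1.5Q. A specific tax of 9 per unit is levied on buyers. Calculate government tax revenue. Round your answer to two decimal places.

21.60

Pre-tax equilibrium: 84 - 3.5Q = 63 + 1.5Q gives Q* = 4.2, P* = 69.3.
With the tax, buyers' net willingness to pay falls by 9: (84 - 9) - 3.5Q = 63 + 1.5Q, so Q_t = 2.4. Buyers pay P_b = 75.6; sellers receive P_s = P_b - 9 = 66.6.
Tax revenue = t x Q_t = 9 x 2.4 = 21.6.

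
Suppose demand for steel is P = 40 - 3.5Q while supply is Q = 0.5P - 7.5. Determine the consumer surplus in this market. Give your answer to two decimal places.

36.16

Rewriting supply in inverse form: P = 15 + 2Q.
Set 40 - 3.5Q = 15 + 2Q, which gives 25 = 5.5Q, so Q* = 4.5455 and P* = 40 - 3.5(4.5455) = 24.0909.
Consumer surplus is the triangle under demand above P*: (1/2)(4.5455)(40 - 24.0909) = (1/2)(4.5455)(15.9091) = 36.157.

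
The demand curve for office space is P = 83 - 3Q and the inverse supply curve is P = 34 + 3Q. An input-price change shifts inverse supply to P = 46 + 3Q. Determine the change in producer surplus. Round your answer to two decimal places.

Initial equilibrium: Q_0 = 8.1667, P_0 = 58.5; CS_0 = (1/2)(8.1667)(24.5) = 100.0417, PS_0 = (1/2)(8.1667)(24.5) = 100.0417.
New equilibrium: 83 - 3Q = 46 + 3Q gives Q_1 = 6.1667, P_1 = 64.5; CS_1 = 57.0417, PS_1 = 57.0417.
Change in producer surplus = 57.0417 - 100.0417 = -43.

-43.00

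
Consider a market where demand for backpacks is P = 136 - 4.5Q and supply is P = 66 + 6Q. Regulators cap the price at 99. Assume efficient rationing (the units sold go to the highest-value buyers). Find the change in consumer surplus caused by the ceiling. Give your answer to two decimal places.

Without the control, 136 - 4.5Q = 66 + 6Q so Q* = 6.6667 and P* = 106.
At P = 99, sellers supply (99 - 66)/6 = 5.5 while buyers want more, so the quantity traded is 5.5 at price 99.
CS goes from (1/2)(6.6667)(30) = 100 to 135.4375 (computed as (136 - 99)(5.5) - (1/2)(4.5)(5.5)^2), a change of 35.4375.

35.44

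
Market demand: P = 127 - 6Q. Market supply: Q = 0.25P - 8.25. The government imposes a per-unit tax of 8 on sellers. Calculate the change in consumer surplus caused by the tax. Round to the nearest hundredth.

Rewriting supply in inverse form: P = 33 + 4Q.
Without the tax, 127 - 6Q = 33 + 4Q so Q* = 9.4 and P* = 70.6.
With the tax, sellers need 8 more per unit: 127 - 6Q = 33 + 4Q + 8, so Q_t = 8.6. Buyers pay P_b = 75.4; sellers receive P_s = P_b - 8 = 67.4.
Consumers lose the trapezoid between P* and P_b out to Q_t plus the triangle from Q_t to Q*: change in CS = 221.88 - 265.08 = -43.2.

-43.20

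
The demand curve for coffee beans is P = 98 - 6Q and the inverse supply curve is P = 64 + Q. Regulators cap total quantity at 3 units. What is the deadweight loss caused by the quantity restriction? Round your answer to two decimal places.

Unrestricted equilibrium: Q* = (98 - 64)/(6 + 1) = 4.8571.
At Q = 3 the demand price is 98 - 6(3) = 80 and the supply price is 64 + (3) = 67.
DWL = (1/2)(gap between curves at 3) x (Q* - 3) = (1/2)(13)(1.8571) = 12.0714.

12.07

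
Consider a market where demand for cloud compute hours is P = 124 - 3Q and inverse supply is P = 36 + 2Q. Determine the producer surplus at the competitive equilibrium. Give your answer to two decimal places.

309.76

Equilibrium: 124 - 3Q = 36 + 2Q, so Q* = 17.6 and P* = 71.2.
PS is the area between P* and the supply curve from 0 to Q*: (1/2)(17.6)(35.2) = 309.76.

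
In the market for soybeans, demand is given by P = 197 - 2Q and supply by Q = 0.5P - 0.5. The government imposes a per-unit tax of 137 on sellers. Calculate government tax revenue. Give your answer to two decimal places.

Rewriting supply in inverse form: P = 1 + 2Q.
Pre-tax equilibrium: 197 - 2Q = 1 + 2Q gives Q* = 49, P* = 99.
With the tax, sellers need 137 more per unit: 197 - 2Q = 1 + 2Q + 137, so Q_t = 14.75. Buyers pay P_b = 167.5; sellers receive P_s = P_b - 137 = 30.5.
Revenue is the tax times quantity traded: 137 x 14.75 = 2020.75.

2020.75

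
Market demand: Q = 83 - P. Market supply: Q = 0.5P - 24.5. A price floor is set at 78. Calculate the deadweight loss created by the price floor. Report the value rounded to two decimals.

60.17

Rewriting demand in inverse form: P = 83 - Q.
Rewriting supply in inverse form: P = 49 + 2Q.
Without the control, 83 - Q = 49 + 2Q so Q* = 11.3333 and P* = 71.6667.
At the floor price 78, quantity demanded is (83 - 78)/1 = 5; demand is the short side, so Q = 5 trades at P = 78.
At Q = 5 the demand price is 78 and the supply price is 59. Deadweight loss is the triangle between the curves from 5 to 11.3333: (1/2)(78 - 59)(11.3333 - 5) = 60.1667.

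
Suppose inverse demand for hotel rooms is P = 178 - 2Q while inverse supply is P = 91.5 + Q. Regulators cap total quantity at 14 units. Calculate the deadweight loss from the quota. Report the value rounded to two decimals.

Unrestricted equilibrium: Q* = (178 - 91.5)/(2 + 1) = 28.8333.
At Q = 14 the demand price is 178 - 2(14) = 150 and the supply price is 91.5 + (14) = 105.5.
DWL = (1/2)(gap between curves at 14) x (Q* - 14) = (1/2)(44.5)(14.8333) = 330.0417.

330.04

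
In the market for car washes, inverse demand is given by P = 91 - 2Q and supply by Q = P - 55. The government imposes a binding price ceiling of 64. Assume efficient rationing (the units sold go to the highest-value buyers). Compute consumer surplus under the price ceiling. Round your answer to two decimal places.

Rewriting supply in inverse form: P = 55 + Q.
Without the control, 91 - 2Q = 55 + Q so Q* = 12 and P* = 67.
At the ceiling price 64, quantity supplied is (64 - 55)/1 = 9; supply is the short side, so Q = 9 trades at P = 64.
The demand price at Q = 9 is 73. CS is the trapezoid between demand and 64 over [0, 9]: (1/2)[(91 - 64) + (73 - 64)](9) = 162.

162.00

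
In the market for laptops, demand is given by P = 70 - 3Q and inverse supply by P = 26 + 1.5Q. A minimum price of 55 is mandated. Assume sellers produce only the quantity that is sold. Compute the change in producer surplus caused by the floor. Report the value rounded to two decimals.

Without the control, 70 - 3Q = 26 + 1.5Q so Q* = 9.7778 and P* = 40.6667.
At P = 55, buyers demand (70 - 55)/3 = 5 while sellers would supply more, so the quantity traded is 5 at price 55.
PS goes from (1/2)(9.7778)(14.6667) = 71.7037 to 126.25 (computed as (55 - 26)(5) - (1/2)(1.5)(5)^2), a change of 54.5463.

54.55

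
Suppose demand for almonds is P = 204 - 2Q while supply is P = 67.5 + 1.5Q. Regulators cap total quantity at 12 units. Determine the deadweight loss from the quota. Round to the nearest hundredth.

1275.75

Unrestricted equilibrium: Q* = (204 - 67.5)/(2 + 1.5) = 39.
At Q = 12 the demand price is 204 - 2(12) = 180 and the supply price is 67.5 + 1.5(12) = 85.5.
Deadweight loss is the triangle between the curves from 12 to 39: (1/2)(180 - 85.5)(39 - 12) = 1275.75.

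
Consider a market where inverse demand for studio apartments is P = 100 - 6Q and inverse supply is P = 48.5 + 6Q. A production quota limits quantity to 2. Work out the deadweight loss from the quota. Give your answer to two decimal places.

Unrestricted equilibrium: Q* = (100 - 48.5)/(6 + 6) = 4.2917.
At Q = 2 the demand price is 100 - 6(2) = 88 and the supply price is 48.5 + 6(2) = 60.5.
Deadweight loss is the triangle between the curves from 2 to 4.2917: (1/2)(88 - 60.5)(4.2917 - 2) = 31.5104.

31.51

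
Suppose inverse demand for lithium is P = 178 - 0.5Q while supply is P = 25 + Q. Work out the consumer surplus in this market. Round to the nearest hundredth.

Set 178 - 0.5Q = 25 + Q, which gives 153 = 1.5Q, so Q* = 102 and P* = 178 - 0.5(102) = 127.
CS is the area between the demand curve and P* from 0 to Q*: (1/2)(102)(51) = 2601.

2601.00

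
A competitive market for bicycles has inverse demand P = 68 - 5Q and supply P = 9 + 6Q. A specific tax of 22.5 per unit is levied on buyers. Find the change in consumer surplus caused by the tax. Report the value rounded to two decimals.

Without the tax, 68 - 5Q = 9 + 6Q so Q* = 5.3636 and P* = 41.1818.
A tax on buyers shifts demand down by 22.5: (68 - 22.5) - 5Q = 9 + 6Q, so Q_t = 3.3182. Buyers pay P_b = 51.4091; sellers receive P_s = P_b - 22.5 = 28.9091.
CS falls from (1/2)(5.3636)(26.8182) = 71.9215 to (1/2)(3.3182)(16.5909) = 27.5258, a change of -44.3957.

-44.40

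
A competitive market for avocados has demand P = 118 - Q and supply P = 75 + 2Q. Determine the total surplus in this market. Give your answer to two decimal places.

308.17

Set 118 - Q = 75 + 2Q, which gives 43 = 3Q, so Q* = 14.3333 and P* = 118 - (14.3333) = 103.6667.
CS = (1/2)(14.3333)(14.3333) = 102.7222 and PS = (1/2)(14.3333)(28.6667) = 205.4444, so total surplus = 308.1667.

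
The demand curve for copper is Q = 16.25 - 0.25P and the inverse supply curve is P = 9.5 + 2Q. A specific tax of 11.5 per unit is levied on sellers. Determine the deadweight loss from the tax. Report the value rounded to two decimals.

11.02

Rewriting demand in inverse form: P = 65 - 4Q.
Pre-tax equilibrium: 65 - 4Q = 9.5 + 2Q gives Q* = 9.25, P* = 28.
A tax on sellers shifts supply up by 11.5: 65 - 4Q = 9.5 + 2Q + 11.5, so Q_t = 7.3333. Buyers pay P_b = 35.6667; sellers receive P_s = P_b - 11.5 = 24.1667.
The welfare triangle lost has base Q* - Q_t = 1.9167 and height t = 11.5, so DWL = (1/2)(1.9167)(11.5) = 11.0208.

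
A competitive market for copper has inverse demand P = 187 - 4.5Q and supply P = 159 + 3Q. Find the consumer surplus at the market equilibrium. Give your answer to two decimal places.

Set 187 - 4.5Q = 159 + 3Q, which gives 28 = 7.5Q, so Q* = 3.7333 and P* = 187 - 4.5(3.7333) = 170.2.
The demand choke price is 187, so CS = (1/2)(Q*)(187 - P*) = (1/2)(3.7333)(16.8) = 31.36.

31.36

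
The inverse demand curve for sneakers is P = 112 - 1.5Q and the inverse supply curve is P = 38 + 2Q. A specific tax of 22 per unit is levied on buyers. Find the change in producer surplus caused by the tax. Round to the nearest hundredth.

-226.29

Pre-tax equilibrium: 112 - 1.5Q = 38 + 2Q gives Q* = 21.1429, P* = 80.2857.
With the tax, buyers' net willingness to pay falls by 22: (112 - 22) - 1.5Q = 38 + 2Q, so Q_t = 14.8571. Buyers pay P_b = 89.7143; sellers receive P_s = P_b - 22 = 67.7143.
Producers lose the trapezoid between P_s and P* out to Q_t plus the triangle from Q_t to Q*: change in PS = 220.7347 - 447.0204 = -226.2857.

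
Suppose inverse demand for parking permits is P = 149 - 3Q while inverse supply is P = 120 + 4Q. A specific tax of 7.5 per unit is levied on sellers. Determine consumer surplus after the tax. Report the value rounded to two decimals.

Without the tax, 149 - 3Q = 120 + 4Q so Q* = 4.1429 and P* = 136.5714.
A tax on sellers shifts supply up by 7.5: 149 - 3Q = 120 + 4Q + 7.5, so Q_t = 3.0714. Buyers pay P_b = 139.7857; sellers receive P_s = P_b - 7.5 = 132.2857.
CS = (1/2)(Q_t)(149 - P_b) = (1/2)(3.0714)(9.2143) = 14.1505.

14.15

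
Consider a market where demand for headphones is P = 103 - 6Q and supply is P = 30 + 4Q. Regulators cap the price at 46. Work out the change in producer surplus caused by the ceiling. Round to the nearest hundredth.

Free-market equilibrium: 103 - 6Q = 30 + 4Q gives Q* = 7.3, P* = 59.2.
At P = 46, sellers supply (46 - 30)/4 = 4 while buyers want more, so the quantity traded is 4 at price 46.
PS goes from (1/2)(7.3)(29.2) = 106.58 to 32 (computed as (46 - 30)(4) - (1/2)(4)(4)^2), a change of -74.58.

-74.58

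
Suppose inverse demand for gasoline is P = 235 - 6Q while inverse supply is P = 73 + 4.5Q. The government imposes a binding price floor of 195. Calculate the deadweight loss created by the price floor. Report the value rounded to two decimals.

403.05

Without the control, 235 - 6Q = 73 + 4.5Q so Q* = 15.4286 and P* = 142.4286.
At P = 195, buyers demand (235 - 195)/6 = 6.6667 while sellers would supply more, so the quantity traded is 6.6667 at price 195.
The lost-trades triangle has base Q* - 6.6667 = 8.7619 and height equal to the gap between the curves at Q = 6.6667, which is 195 - 103 = 92. DWL = (1/2)(8.7619)(92) = 403.0476.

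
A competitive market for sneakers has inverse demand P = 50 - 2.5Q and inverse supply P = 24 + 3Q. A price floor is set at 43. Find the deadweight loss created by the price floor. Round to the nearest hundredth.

10.21

Without the control, 50 - 2.5Q = 24 + 3Q so Q* = 4.7273 and P* = 38.1818.
At P = 43, buyers demand (50 - 43)/2.5 = 2.8 while sellers would supply more, so the quantity traded is 2.8 at price 43.
The lost-trades triangle has base Q* - 2.8 = 1.9273 and height equal to the gap between the curves at Q = 2.8, which is 43 - 32.4 = 10.6. DWL = (1/2)(1.9273)(10.6) = 10.2145.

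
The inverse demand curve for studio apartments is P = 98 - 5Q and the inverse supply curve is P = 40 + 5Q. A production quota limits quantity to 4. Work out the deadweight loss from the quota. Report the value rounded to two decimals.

Without the quota, 98 - 5Q = 40 + 5Q gives Q* = 5.8.
At Q = 4 the demand price is 98 - 5(4) = 78 and the supply price is 40 + 5(4) = 60.
Deadweight loss is the triangle between the curves from 4 to 5.8: (1/2)(78 - 60)(5.8 - 4) = 16.2.

16.20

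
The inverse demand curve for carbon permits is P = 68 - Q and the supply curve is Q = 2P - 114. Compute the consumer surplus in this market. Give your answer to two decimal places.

Rewriting supply in inverse form: P = 57 + 0.5Q.
Set 68 - Q = 57 + 0.5Q, which gives 11 = 1.5Q, so Q* = 7.3333 and P* = 68 - (7.3333) = 60.6667.
Consumer surplus is the triangle under demand above P*: (1/2)(7.3333)(68 - 60.6667) = (1/2)(7.3333)(7.3333) = 26.8889.

26.89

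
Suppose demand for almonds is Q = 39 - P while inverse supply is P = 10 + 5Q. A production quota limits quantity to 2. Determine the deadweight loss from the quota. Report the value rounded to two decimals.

24.08

Rewriting demand in inverse form: P = 39 - Q.
Without the quota, 39 - Q = 10 + 5Q gives Q* = 4.8333.
At Q = 2 the demand price is 39 - (2) = 37 and the supply price is 10 + 5(2) = 20.
Deadweight loss is the triangle between the curves from 2 to 4.8333: (1/2)(37 - 20)(4.8333 - 2) = 24.0833.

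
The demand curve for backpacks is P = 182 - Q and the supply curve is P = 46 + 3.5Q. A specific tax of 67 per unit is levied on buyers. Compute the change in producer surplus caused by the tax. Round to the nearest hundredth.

-1186.98

Without the tax, 182 - Q = 46 + 3.5Q so Q* = 30.2222 and P* = 151.7778.
With the tax, buyers' net willingness to pay falls by 67: (182 - 67) - Q = 46 + 3.5Q, so Q_t = 15.3333. Buyers pay P_b = 166.6667; sellers receive P_s = P_b - 67 = 99.6667.
Producers lose the trapezoid between P_s and P* out to Q_t plus the triangle from Q_t to Q*: change in PS = 411.4444 - 1598.4198 = -1186.9753.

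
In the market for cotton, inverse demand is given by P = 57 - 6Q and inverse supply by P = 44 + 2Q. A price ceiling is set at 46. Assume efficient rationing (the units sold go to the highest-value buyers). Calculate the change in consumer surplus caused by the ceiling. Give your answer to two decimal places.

0.08

Free-market equilibrium: 57 - 6Q = 44 + 2Q gives Q* = 1.625, P* = 47.25.
At P = 46, sellers supply (46 - 44)/2 = 1 while buyers want more, so the quantity traded is 1 at price 46.
CS goes from (1/2)(1.625)(9.75) = 7.9219 to 8 (computed as (57 - 46)(1) - (1/2)(6)(1)^2), a change of 0.0781.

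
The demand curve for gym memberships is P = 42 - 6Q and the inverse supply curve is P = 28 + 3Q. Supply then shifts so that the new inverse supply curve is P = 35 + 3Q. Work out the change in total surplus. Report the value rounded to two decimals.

-8.17

Initial equilibrium: Q_0 = 1.5556, P_0 = 32.6667; CS_0 = (1/2)(1.5556)(9.3333) = 7.2593, PS_0 = (1/2)(1.5556)(4.6667) = 3.6296.
New equilibrium: 42 - 6Q = 35 + 3Q gives Q_1 = 0.7778, P_1 = 37.3333; CS_1 = 1.8148, PS_1 = 0.9074.
Change in total surplus = (1.8148 + 0.9074) - (7.2593 + 3.6296) = -8.1667.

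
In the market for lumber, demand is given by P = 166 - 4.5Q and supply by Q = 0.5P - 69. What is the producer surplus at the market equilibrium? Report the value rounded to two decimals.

Rewriting supply in inverse form: P = 138 + 2Q.
Setting demand equal to supply, 28 = 6.5Q, so Q* = 4.3077 and P* = 146.6154.
The supply curve's price intercept is 138, so PS = (1/2)(Q*)(P* - 138) = (1/2)(4.3077)(8.6154) = 18.5562.

18.56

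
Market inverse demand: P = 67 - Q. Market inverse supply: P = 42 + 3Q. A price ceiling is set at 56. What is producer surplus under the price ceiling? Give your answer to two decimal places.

32.67

Free-market equilibrium: 67 - Q = 42 + 3Q gives Q* = 6.25, P* = 60.75.
At the ceiling price 56, quantity supplied is (56 - 42)/3 = 4.6667; supply is the short side, so Q = 4.6667 trades at P = 56.
PS is the triangle above supply below 56: (1/2)(4.6667)(56 - 42) = 32.6667.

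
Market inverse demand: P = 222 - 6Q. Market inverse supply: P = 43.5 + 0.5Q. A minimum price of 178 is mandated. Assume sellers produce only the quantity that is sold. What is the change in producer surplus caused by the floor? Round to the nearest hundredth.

784.35

Without the control, 222 - 6Q = 43.5 + 0.5Q so Q* = 27.4615 and P* = 57.2308.
At P = 178, buyers demand (222 - 178)/6 = 7.3333 while sellers would supply more, so the quantity traded is 7.3333 at price 178.
PS goes from (1/2)(27.4615)(13.7308) = 188.534 to 972.8889 (computed as (178 - 43.5)(7.3333) - (1/2)(0.5)(7.3333)^2), a change of 784.3549.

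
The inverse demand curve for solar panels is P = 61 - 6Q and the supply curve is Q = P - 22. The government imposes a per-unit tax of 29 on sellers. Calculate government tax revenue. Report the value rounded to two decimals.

41.43

Rewriting supply in inverse form: P = 22 + Q.
Without the tax, 61 - 6Q = 22 + Q so Q* = 5.5714 and P* = 27.5714.
With the tax, sellers need 29 more per unit: 61 - 6Q = 22 + Q + 29, so Q_t = 1.4286. Buyers pay P_b = 52.4286; sellers receive P_s = P_b - 29 = 23.4286.
Revenue is the tax times quantity traded: 29 x 1.4286 = 41.4286.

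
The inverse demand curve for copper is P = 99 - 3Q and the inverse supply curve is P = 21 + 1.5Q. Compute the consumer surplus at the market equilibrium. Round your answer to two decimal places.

Set 99 - 3Q = 21 + 1.5Q, which gives 78 = 4.5Q, so Q* = 17.3333 and P* = 99 - 3(17.3333) = 47.
Consumer surplus is the triangle under demand above P*: (1/2)(17.3333)(99 - 47) = (1/2)(17.3333)(52) = 450.6667.

450.67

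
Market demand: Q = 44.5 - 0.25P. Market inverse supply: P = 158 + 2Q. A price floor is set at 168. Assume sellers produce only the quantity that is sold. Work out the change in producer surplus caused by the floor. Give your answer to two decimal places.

7.64

Rewriting demand in inverse form: P = 178 - 4Q.
Without the control, 178 - 4Q = 158 + 2Q so Q* = 3.3333 and P* = 164.6667.
At P = 168, buyers demand (178 - 168)/4 = 2.5 while sellers would supply more, so the quantity traded is 2.5 at price 168.
PS goes from (1/2)(3.3333)(6.6667) = 11.1111 to 18.75 (computed as (168 - 158)(2.5) - (1/2)(2)(2.5)^2), a change of 7.6389.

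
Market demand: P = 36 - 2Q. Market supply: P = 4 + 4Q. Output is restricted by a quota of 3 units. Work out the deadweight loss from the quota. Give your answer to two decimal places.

16.33

Unrestricted equilibrium: Q* = (36 - 4)/(2 + 4) = 5.3333.
At Q = 3 the demand price is 36 - 2(3) = 30 and the supply price is 4 + 4(3) = 16.
Deadweight loss is the triangle between the curves from 3 to 5.3333: (1/2)(30 - 16)(5.3333 - 3) = 16.3333.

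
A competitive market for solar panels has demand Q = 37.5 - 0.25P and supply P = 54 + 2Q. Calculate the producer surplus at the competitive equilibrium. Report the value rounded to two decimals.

Rewriting demand in inverse form: P = 150 - 4Q.
Setting demand equal to supply, 96 = 6Q, so Q* = 16 and P* = 86.
The supply curve's price intercept is 54, so PS = (1/2)(Q*)(P* - 54) = (1/2)(16)(32) = 256.

256.00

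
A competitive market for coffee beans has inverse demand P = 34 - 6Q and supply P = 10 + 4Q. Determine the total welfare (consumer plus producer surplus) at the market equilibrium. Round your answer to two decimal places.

Equilibrium: 34 - 6Q = 10 + 4Q, so Q* = 2.4 and P* = 19.6.
CS = (1/2)(2.4)(14.4) = 17.28 and PS = (1/2)(2.4)(9.6) = 11.52, so total surplus = 28.8.

28.80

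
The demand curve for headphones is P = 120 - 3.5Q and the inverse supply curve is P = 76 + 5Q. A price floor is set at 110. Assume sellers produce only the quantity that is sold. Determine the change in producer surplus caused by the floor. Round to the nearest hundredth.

9.75

Without the control, 120 - 3.5Q = 76 + 5Q so Q* = 5.1765 and P* = 101.8824.
At P = 110, buyers demand (120 - 110)/3.5 = 2.8571 while sellers would supply more, so the quantity traded is 2.8571 at price 110.
PS goes from (1/2)(5.1765)(25.8824) = 66.9896 to 76.7347 (computed as (110 - 76)(2.8571) - (1/2)(5)(2.8571)^2), a change of 9.7451.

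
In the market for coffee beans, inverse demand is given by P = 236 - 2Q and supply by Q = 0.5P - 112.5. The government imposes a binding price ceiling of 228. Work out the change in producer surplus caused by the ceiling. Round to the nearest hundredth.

Rewriting supply in inverse form: P = 225 + 2Q.
Free-market equilibrium: 236 - 2Q = 225 + 2Q gives Q* = 2.75, P* = 230.5.
At the ceiling price 228, quantity supplied is (228 - 225)/2 = 1.5; supply is the short side, so Q = 1.5 trades at P = 228.
PS goes from (1/2)(2.75)(5.5) = 7.5625 to 2.25 (computed as (228 - 225)(1.5) - (1/2)(2)(1.5)^2), a change of -5.3125.

-5.31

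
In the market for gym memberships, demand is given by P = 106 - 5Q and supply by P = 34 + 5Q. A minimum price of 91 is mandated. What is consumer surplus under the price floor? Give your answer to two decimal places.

22.50

Free-market equilibrium: 106 - 5Q = 34 + 5Q gives Q* = 7.2, P* = 70.
At the floor price 91, quantity demanded is (106 - 91)/5 = 3; demand is the short side, so Q = 3 trades at P = 91.
CS is the triangle under demand above 91: (1/2)(3)(106 - 91) = 22.5.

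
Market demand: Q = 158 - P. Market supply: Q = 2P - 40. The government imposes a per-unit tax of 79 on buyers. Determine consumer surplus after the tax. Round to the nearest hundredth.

773.56

Rewriting demand in inverse form: P = 158 - Q.
Rewriting supply in inverse form: P = 20 + 0.5Q.
Without the tax, 158 - Q = 20 + 0.5Q so Q* = 92 and P* = 66.
A tax on buyers shifts demand down by 79: (158 - 79) - Q = 20 + 0.5Q, so Q_t = 39.3333. Buyers pay P_b = 118.6667; sellers receive P_s = P_b - 79 = 39.6667.
CS = (1/2)(Q_t)(158 - P_b) = (1/2)(39.3333)(39.3333) = 773.5556.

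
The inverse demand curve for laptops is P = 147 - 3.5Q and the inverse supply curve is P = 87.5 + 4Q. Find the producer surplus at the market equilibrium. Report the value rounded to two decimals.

125.88

Equilibrium: 147 - 3.5Q = 87.5 + 4Q, so Q* = 7.9333 and P* = 119.2333.
The supply curve's price intercept is 87.5, so PS = (1/2)(Q*)(P* - 87.5) = (1/2)(7.9333)(31.7333) = 125.8756.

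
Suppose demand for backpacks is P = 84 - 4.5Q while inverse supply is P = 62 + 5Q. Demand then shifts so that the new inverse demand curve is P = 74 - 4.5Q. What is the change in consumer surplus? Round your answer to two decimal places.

-8.48

Initial equilibrium: Q_0 = 2.3158, P_0 = 73.5789; CS_0 = (1/2)(2.3158)(10.4211) = 12.0665, PS_0 = (1/2)(2.3158)(11.5789) = 13.4072.
New equilibrium: 74 - 4.5Q = 62 + 5Q gives Q_1 = 1.2632, P_1 = 68.3158; CS_1 = 3.59, PS_1 = 3.9889.
Change in consumer surplus = 3.59 - 12.0665 = -8.4765.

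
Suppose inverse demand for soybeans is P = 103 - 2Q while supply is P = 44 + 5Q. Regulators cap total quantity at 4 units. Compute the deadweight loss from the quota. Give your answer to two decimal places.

Unrestricted equilibrium: Q* = (103 - 44)/(2 + 5) = 8.4286.
At Q = 4 the demand price is 103 - 2(4) = 95 and the supply price is 44 + 5(4) = 64.
DWL = (1/2)(gap between curves at 4) x (Q* - 4) = (1/2)(31)(4.4286) = 68.6429.

68.64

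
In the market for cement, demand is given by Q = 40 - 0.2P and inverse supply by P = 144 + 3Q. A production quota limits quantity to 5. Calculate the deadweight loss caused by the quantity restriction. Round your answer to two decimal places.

Rewriting demand in inverse form: P = 200 - 5Q.
Unrestricted equilibrium: Q* = (200 - 144)/(5 + 3) = 7.
At Q = 5 the demand price is 200 - 5(5) = 175 and the supply price is 144 + 3(5) = 159.
Deadweight loss is the triangle between the curves from 5 to 7: (1/2)(175 - 159)(7 - 5) = 16.

16.00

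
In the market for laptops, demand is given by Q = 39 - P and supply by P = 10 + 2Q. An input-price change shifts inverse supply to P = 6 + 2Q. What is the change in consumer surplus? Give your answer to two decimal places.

Rewriting demand in inverse form: P = 39 - Q.
Initial equilibrium: Q_0 = 9.6667, P_0 = 29.3333; CS_0 = (1/2)(9.6667)(9.6667) = 46.7222, PS_0 = (1/2)(9.6667)(19.3333) = 93.4444.
New equilibrium: 39 - Q = 6 + 2Q gives Q_1 = 11, P_1 = 28; CS_1 = 60.5, PS_1 = 121.
Change in consumer surplus = 60.5 - 46.7222 = 13.7778.

13.78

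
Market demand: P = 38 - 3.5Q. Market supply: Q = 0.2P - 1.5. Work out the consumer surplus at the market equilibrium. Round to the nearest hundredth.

22.53

Rewriting supply in inverse form: P = 7.5 + 5Q.
Set 38 - 3.5Q = 7.5 + 5Q, which gives 30.5 = 8.5Q, so Q* = 3.5882 and P* = 38 - 3.5(3.5882) = 25.4412.
CS is the area between the demand curve and P* from 0 to Q*: (1/2)(3.5882)(12.5588) = 22.532.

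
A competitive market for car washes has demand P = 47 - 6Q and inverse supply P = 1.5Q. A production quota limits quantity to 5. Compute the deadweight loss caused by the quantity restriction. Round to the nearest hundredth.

Without the quota, 47 - 6Q = 1.5Q gives Q* = 6.2667.
At Q = 5 the demand price is 47 - 6(5) = 17 and the supply price is 0 + 1.5(5) = 7.5.
Deadweight loss is the triangle between the curves from 5 to 6.2667: (1/2)(17 - 7.5)(6.2667 - 5) = 6.0167.

6.02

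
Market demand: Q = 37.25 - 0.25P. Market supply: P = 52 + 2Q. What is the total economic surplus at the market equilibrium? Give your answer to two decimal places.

Rewriting demand in inverse form: P = 149 - 4Q.
Equilibrium: 149 - 4Q = 52 + 2Q, so Q* = 16.1667 and P* = 84.3333.
CS = (1/2)(16.1667)(64.6667) = 522.7222 and PS = (1/2)(16.1667)(32.3333) = 261.3611, so total surplus = 784.0833.

784.08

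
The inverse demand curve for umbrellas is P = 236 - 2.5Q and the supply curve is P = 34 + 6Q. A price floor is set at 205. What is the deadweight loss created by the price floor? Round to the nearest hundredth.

548.92

Free-market equilibrium: 236 - 2.5Q = 34 + 6Q gives Q* = 23.7647, P* = 176.5882.
At P = 205, buyers demand (236 - 205)/2.5 = 12.4 while sellers would supply more, so the quantity traded is 12.4 at price 205.
The lost-trades triangle has base Q* - 12.4 = 11.3647 and height equal to the gap between the curves at Q = 12.4, which is 205 - 108.4 = 96.6. DWL = (1/2)(11.3647)(96.6) = 548.9153.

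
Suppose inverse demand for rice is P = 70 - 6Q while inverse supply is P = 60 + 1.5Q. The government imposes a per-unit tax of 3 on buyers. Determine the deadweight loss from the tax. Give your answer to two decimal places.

0.60

Without the tax, 70 - 6Q = 60 + 1.5Q so Q* = 1.3333 and P* = 62.
A tax on buyers shifts demand down by 3: (70 - 3) - 6Q = 60 + 1.5Q, so Q_t = 0.9333. Buyers pay P_b = 64.4; sellers receive P_s = P_b - 3 = 61.4.
The welfare triangle lost has base Q* - Q_t = 0.4 and height t = 3, so DWL = (1/2)(0.4)(3) = 0.6.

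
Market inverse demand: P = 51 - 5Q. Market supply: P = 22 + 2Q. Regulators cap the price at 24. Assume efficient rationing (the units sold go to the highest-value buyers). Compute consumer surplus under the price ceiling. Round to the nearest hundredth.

24.50

Without the control, 51 - 5Q = 22 + 2Q so Q* = 4.1429 and P* = 30.2857.
At P = 24, sellers supply (24 - 22)/2 = 1 while buyers want more, so the quantity traded is 1 at price 24.
The demand price at Q = 1 is 46. CS is the trapezoid between demand and 24 over [0, 1]: (1/2)[(51 - 24) + (46 - 24)](1) = 24.5.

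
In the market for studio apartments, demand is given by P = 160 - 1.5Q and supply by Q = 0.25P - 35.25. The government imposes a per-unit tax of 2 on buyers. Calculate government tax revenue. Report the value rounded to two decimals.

Rewriting supply in inverse form: P = 141 + 4Q.
Without the tax, 160 - 1.5Q = 141 + 4Q so Q* = 3.4545 and P* = 154.8182.
With the tax, buyers' net willingness to pay falls by 2: (160 - 2) - 1.5Q = 141 + 4Q, so Q_t = 3.0909. Buyers pay P_b = 155.3636; sellers receive P_s = P_b - 2 = 153.3636.
Tax revenue = t x Q_t = 2 x 3.0909 = 6.1818.

6.18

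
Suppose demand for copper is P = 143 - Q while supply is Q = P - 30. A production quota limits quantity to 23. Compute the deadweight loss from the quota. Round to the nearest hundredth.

1122.25

Rewriting supply in inverse form: P = 30 + Q.
Without the quota, 143 - Q = 30 + Q gives Q* = 56.5.
At Q = 23 the demand price is 143 - (23) = 120 and the supply price is 30 + (23) = 53.
DWL = (1/2)(gap between curves at 23) x (Q* - 23) = (1/2)(67)(33.5) = 1122.25.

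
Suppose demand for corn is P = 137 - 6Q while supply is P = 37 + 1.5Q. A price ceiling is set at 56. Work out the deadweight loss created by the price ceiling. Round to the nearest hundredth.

1.67

Free-market equilibrium: 137 - 6Q = 37 + 1.5Q gives Q* = 13.3333, P* = 57.
At the ceiling price 56, quantity supplied is (56 - 37)/1.5 = 12.6667; supply is the short side, so Q = 12.6667 trades at P = 56.
At Q = 12.6667 the demand price is 61 and the supply price is 56. Deadweight loss is the triangle between the curves from 12.6667 to 13.3333: (1/2)(61 - 56)(13.3333 - 12.6667) = 1.6667.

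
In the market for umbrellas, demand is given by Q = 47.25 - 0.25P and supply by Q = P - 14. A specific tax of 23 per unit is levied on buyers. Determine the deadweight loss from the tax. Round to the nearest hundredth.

Rewriting demand in inverse form: P = 189 - 4Q.
Rewriting supply in inverse form: P = 14 + Q.
Without the tax, 189 - 4Q = 14 + Q so Q* = 35 and P* = 49.
A tax on buyers shifts demand down by 23: (189 - 23) - 4Q = 14 + Q, so Q_t = 30.4. Buyers pay P_b = 67.4; sellers receive P_s = P_b - 23 = 44.4.
The welfare triangle lost has base Q* - Q_t = 4.6 and height t = 23, so DWL = (1/2)(4.6)(23) = 52.9.

52.90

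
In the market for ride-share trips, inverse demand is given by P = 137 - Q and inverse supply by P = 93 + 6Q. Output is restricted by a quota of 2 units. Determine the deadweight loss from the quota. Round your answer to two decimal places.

64.29

Unrestricted equilibrium: Q* = (137 - 93)/(1 + 6) = 6.2857.
At Q = 2 the demand price is 137 - (2) = 135 and the supply price is 93 + 6(2) = 105.
Deadweight loss is the triangle between the curves from 2 to 6.2857: (1/2)(135 - 105)(6.2857 - 2) = 64.2857.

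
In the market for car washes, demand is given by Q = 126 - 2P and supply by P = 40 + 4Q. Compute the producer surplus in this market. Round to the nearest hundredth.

Rewriting demand in inverse form: P = 63 - 0.5Q.
Setting demand equal to supply, 23 = 4.5Q, so Q* = 5.1111 and P* = 60.4444.
The supply curve's price intercept is 40, so PS = (1/2)(Q*)(P* - 40) = (1/2)(5.1111)(20.4444) = 52.2469.

52.25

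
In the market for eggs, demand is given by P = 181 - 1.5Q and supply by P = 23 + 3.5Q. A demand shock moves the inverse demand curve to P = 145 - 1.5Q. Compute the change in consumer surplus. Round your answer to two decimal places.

Initial equilibrium: Q_0 = 31.6, P_0 = 133.6; CS_0 = (1/2)(31.6)(47.4) = 748.92, PS_0 = (1/2)(31.6)(110.6) = 1747.48.
New equilibrium: 145 - 1.5Q = 23 + 3.5Q gives Q_1 = 24.4, P_1 = 108.4; CS_1 = 446.52, PS_1 = 1041.88.
Change in consumer surplus = 446.52 - 748.92 = -302.4.

-302.40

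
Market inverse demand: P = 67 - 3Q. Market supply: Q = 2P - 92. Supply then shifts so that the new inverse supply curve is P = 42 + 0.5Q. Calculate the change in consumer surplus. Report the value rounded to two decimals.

Rewriting supply in inverse form: P = 46 + 0.5Q.
Initial equilibrium: Q_0 = 6, P_0 = 49; CS_0 = (1/2)(6)(18) = 54, PS_0 = (1/2)(6)(3) = 9.
New equilibrium: 67 - 3Q = 42 + 0.5Q gives Q_1 = 7.1429, P_1 = 45.5714; CS_1 = 76.5306, PS_1 = 12.7551.
Change in consumer surplus = 76.5306 - 54 = 22.5306.

22.53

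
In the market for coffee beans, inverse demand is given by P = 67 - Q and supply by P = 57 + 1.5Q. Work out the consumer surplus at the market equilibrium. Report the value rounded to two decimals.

Setting demand equal to supply, 10 = 2.5Q, so Q* = 4 and P* = 63.
Consumer surplus is the triangle under demand above P*: (1/2)(4)(67 - 63) = (1/2)(4)(4) = 8.

8.00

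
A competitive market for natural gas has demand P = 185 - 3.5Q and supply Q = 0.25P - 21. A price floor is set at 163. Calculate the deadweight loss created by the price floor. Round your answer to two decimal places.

193.37

Rewriting supply in inverse form: P = 84 + 4Q.
Without the control, 185 - 3.5Q = 84 + 4Q so Q* = 13.4667 and P* = 137.8667.
At P = 163, buyers demand (185 - 163)/3.5 = 6.2857 while sellers would supply more, so the quantity traded is 6.2857 at price 163.
At Q = 6.2857 the demand price is 163 and the supply price is 109.1429. Deadweight loss is the triangle between the curves from 6.2857 to 13.4667: (1/2)(163 - 109.1429)(13.4667 - 6.2857) = 193.3728.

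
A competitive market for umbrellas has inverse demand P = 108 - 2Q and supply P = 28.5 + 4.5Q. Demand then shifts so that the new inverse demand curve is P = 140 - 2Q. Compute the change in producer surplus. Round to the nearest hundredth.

Initial equilibrium: Q_0 = 12.2308, P_0 = 83.5385; CS_0 = (1/2)(12.2308)(24.4615) = 149.5917, PS_0 = (1/2)(12.2308)(55.0385) = 336.5814.
New equilibrium: 140 - 2Q = 28.5 + 4.5Q gives Q_1 = 17.1538, P_1 = 105.6923; CS_1 = 294.2544, PS_1 = 662.0725.
Change in producer surplus = 662.0725 - 336.5814 = 325.4911.

325.49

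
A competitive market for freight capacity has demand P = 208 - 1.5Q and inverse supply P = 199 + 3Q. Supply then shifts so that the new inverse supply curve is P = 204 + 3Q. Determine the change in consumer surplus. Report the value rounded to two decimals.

-2.41

Initial equilibrium: Q_0 = 2, P_0 = 205; CS_0 = (1/2)(2)(3) = 3, PS_0 = (1/2)(2)(6) = 6.
New equilibrium: 208 - 1.5Q = 204 + 3Q gives Q_1 = 0.8889, P_1 = 206.6667; CS_1 = 0.5926, PS_1 = 1.1852.
Change in consumer surplus = 0.5926 - 3 = -2.4074.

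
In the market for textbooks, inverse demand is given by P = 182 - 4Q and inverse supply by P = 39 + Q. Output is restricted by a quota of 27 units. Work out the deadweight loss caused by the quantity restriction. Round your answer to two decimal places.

Without the quota, 182 - 4Q = 39 + Q gives Q* = 28.6.
At Q = 27 the demand price is 182 - 4(27) = 74 and the supply price is 39 + (27) = 66.
Deadweight loss is the triangle between the curves from 27 to 28.6: (1/2)(74 - 66)(28.6 - 27) = 6.4.

6.40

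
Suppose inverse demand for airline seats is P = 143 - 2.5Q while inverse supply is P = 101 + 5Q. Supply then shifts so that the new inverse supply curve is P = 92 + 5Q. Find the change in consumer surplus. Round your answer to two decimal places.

18.60

Initial equilibrium: Q_0 = 5.6, P_0 = 129; CS_0 = (1/2)(5.6)(14) = 39.2, PS_0 = (1/2)(5.6)(28) = 78.4.
New equilibrium: 143 - 2.5Q = 92 + 5Q gives Q_1 = 6.8, P_1 = 126; CS_1 = 57.8, PS_1 = 115.6.
Change in consumer surplus = 57.8 - 39.2 = 18.6.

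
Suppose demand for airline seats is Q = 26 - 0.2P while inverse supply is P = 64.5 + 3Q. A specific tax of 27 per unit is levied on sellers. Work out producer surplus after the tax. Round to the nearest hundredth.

34.74

Rewriting demand in inverse form: P = 130 - 5Q.
Pre-tax equilibrium: 130 - 5Q = 64.5 + 3Q gives Q* = 8.1875, P* = 89.0625.
A tax on sellers shifts supply up by 27: 130 - 5Q = 64.5 + 3Q + 27, so Q_t = 4.8125. Buyers pay P_b = 105.9375; sellers receive P_s = P_b - 27 = 78.9375.
Producer surplus is the triangle above supply below P_s: (1/2)(4.8125)(78.9375 - 64.5) = 34.7402.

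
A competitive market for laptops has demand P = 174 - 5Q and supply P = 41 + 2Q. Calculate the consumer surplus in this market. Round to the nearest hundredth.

Set 174 - 5Q = 41 + 2Q, which gives 133 = 7Q, so Q* = 19 and P* = 174 - 5(19) = 79.
The demand choke price is 174, so CS = (1/2)(Q*)(174 - P*) = (1/2)(19)(95) = 902.5.

902.50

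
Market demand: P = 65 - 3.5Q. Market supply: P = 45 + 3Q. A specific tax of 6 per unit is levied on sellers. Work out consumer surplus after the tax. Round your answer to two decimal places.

8.12

Without the tax, 65 - 3.5Q = 45 + 3Q so Q* = 3.0769 and P* = 54.2308.
With the tax, sellers need 6 more per unit: 65 - 3.5Q = 45 + 3Q + 6, so Q_t = 2.1538. Buyers pay P_b = 57.4615; sellers receive P_s = P_b - 6 = 51.4615.
CS = (1/2)(Q_t)(65 - P_b) = (1/2)(2.1538)(7.5385) = 8.1183.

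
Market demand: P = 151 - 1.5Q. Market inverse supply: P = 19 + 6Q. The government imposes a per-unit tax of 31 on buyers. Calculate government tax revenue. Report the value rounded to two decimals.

Without the tax, 151 - 1.5Q = 19 + 6Q so Q* = 17.6 and P* = 124.6.
With the tax, buyers' net willingness to pay falls by 31: (151 - 31) - 1.5Q = 19 + 6Q, so Q_t = 13.4667. Buyers pay P_b = 130.8; sellers receive P_s = P_b - 31 = 99.8.
Revenue is the tax times quantity traded: 31 x 13.4667 = 417.4667.

417.47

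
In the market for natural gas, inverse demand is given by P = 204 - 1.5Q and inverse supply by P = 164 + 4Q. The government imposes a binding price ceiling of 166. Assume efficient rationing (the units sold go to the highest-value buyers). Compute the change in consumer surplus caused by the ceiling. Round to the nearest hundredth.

-20.86

Free-market equilibrium: 204 - 1.5Q = 164 + 4Q gives Q* = 7.2727, P* = 193.0909.
At the ceiling price 166, quantity supplied is (166 - 164)/4 = 0.5; supply is the short side, so Q = 0.5 trades at P = 166.
CS goes from (1/2)(7.2727)(10.9091) = 39.6694 to 18.8125 (computed as (204 - 166)(0.5) - (1/2)(1.5)(0.5)^2), a change of -20.8569.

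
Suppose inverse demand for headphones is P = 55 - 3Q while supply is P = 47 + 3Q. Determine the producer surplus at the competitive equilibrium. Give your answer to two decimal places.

2.67

Set 55 - 3Q = 47 + 3Q, which gives 8 = 6Q, so Q* = 1.3333 and P* = 55 - 3(1.3333) = 51.
Producer surplus is the triangle above supply below P*: (1/2)(1.3333)(51 - 47) = (1/2)(1.3333)(4) = 2.6667.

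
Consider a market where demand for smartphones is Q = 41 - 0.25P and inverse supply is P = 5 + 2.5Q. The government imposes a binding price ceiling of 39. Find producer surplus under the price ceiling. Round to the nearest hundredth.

Rewriting demand in inverse form: P = 164 - 4Q.
Without the control, 164 - 4Q = 5 + 2.5Q so Q* = 24.4615 and P* = 66.1538.
At the ceiling price 39, quantity supplied is (39 - 5)/2.5 = 13.6; supply is the short side, so Q = 13.6 trades at P = 39.
PS is the triangle above supply below 39: (1/2)(13.6)(39 - 5) = 231.2.

231.20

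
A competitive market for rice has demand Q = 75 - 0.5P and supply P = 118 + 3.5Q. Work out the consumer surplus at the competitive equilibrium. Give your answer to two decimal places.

33.85

Rewriting demand in inverse form: P = 150 - 2Q.
Set 150 - 2Q = 118 + 3.5Q, which gives 32 = 5.5Q, so Q* = 5.8182 and P* = 150 - 2(5.8182) = 138.3636.
CS is the area between the demand curve and P* from 0 to Q*: (1/2)(5.8182)(11.6364) = 33.8512.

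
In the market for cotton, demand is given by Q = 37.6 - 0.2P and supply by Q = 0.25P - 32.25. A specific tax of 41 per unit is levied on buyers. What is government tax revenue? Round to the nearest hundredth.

Rewriting demand in inverse form: P = 188 - 5Q.
Rewriting supply in inverse form: P = 129 + 4Q.
Without the tax, 188 - 5Q = 129 + 4Q so Q* = 6.5556 and P* = 155.2222.
With the tax, buyers' net willingness to pay falls by 41: (188 - 41) - 5Q = 129 + 4Q, so Q_t = 2. Buyers pay P_b = 178; sellers receive P_s = P_b - 41 = 137.
Revenue is the tax times quantity traded: 41 x 2 = 82.

82.00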